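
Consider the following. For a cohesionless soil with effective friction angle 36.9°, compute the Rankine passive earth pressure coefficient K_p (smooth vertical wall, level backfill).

K_p = (1 + sin φ)/(1 − sin φ) = tan²(45° + 36.9°/2) = 4.005.

4.01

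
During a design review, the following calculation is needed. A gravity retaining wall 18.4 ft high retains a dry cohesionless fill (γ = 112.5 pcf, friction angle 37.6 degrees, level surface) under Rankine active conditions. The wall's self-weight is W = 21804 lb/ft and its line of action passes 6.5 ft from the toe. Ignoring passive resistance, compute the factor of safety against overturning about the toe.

K_a = tan²(45° − 37.6°/2) = 0.2421.
P_a = ½K_aγH² = 0.5×0.2421×112.5×18.4² = 4611 lb/ft, acting at H/3 = 6.133 ft above the base.
Overturning moment M_o = P_a × H/3 = 4611 × 6.133 = 28280.
Resisting moment M_r = W × 6.5 = 21804 × 6.5 = 141700.
FS_overturning = M_r/M_o = 141700/28280 = 5.011.

5.01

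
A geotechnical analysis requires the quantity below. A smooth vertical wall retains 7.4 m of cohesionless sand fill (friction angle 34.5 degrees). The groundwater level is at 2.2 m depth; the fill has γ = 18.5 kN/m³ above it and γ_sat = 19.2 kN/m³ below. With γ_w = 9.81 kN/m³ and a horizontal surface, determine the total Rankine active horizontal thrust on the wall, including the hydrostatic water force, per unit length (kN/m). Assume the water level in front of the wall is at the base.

K_a = tan²(45° − φ/2) = 0.2768.
γ' = 19.2 − 9.81 = 9.390 kN/m³. Depth below WT = 5.2 m.
σ'_h at WT = K_a γ d_w = 11.27 kPa; at base = 11.27 + K_a γ' × 5.2 = 24.78 kPa.
P₁ (0–2.2 m) = ½×11.27×2.2 = 12.39. P₂ (2.2–7.4 m) = ½(11.27+24.78)×5.2 = 93.73.
P_w = ½ γ_w h₂² = 0.5×9.81×5.2² = 132.6. Total = 12.39+93.73+132.6 = 238.7 kN/m.

239 kN/m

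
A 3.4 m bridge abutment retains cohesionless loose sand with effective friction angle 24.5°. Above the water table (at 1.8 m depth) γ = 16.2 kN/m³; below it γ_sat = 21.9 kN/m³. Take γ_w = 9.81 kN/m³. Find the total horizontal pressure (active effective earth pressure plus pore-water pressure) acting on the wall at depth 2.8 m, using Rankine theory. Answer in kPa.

K_a = (1 − sin φ)/(1 + sin φ) = 0.4137.
γ' = 21.9 − 9.81 = 12.09 kN/m³.
Effective vertical stress at 2.8 m: σ'_v = 16.2×1.8 + 12.09×1.000 = 41.25 kPa.
σ'_h = K_a σ'_v = 0.4137 × 41.25 = 17.07 kPa; u = γ_w × 1.000 = 9.810 kPa.
Total σ_h = 17.07 + 9.810 = 26.88 kPa.

26.9 kPa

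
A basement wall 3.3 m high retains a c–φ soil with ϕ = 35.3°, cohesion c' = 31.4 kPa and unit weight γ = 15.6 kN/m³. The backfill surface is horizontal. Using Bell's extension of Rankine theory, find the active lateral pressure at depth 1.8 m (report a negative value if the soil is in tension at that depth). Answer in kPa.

-25.0 kPa

K_a = (1 − sin φ)/(1 + sin φ) = 0.2675.
σ_a = K_a γ z − 2c√K_a = 0.2675×15.6×1.8 − 2×31.4×0.5172 = -24.97 kPa.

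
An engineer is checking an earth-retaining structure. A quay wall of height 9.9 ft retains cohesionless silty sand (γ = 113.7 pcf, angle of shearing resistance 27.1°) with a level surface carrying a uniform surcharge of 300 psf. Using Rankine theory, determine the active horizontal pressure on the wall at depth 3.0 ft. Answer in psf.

240 psf

K_a = (1 − sin φ)/(1 + sin φ) = 0.3741.
σ_v = γz + q = 113.7 × 3.0 + 300 = 641.1 psf.
σ_h = K_a σ_v = 0.3741 × 641.1 = 239.8 psf.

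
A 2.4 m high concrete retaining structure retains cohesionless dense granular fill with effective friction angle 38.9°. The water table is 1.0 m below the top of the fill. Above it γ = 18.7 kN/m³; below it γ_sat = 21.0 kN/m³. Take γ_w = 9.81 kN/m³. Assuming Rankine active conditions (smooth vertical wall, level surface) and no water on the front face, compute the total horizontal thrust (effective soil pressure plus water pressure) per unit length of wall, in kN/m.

K_a = tan²(45° − φ/2) = 0.2285.
γ' = 21.0 − 9.81 = 11.19 kN/m³. Depth below WT = 1.4 m.
σ'_h at WT = K_a γ d_w = 4.273 kPa; at base = 4.273 + K_a γ' × 1.4 = 7.854 kPa.
P₁ (0–1.0 m) = ½×4.273×1.0 = 2.137. P₂ (1.0–2.4 m) = ½(4.273+7.854)×1.4 = 8.489.
P_w = ½ γ_w h₂² = 0.5×9.81×1.4² = 9.614. Total = 2.137+8.489+9.614 = 20.24 kN/m.

20.2 kN/m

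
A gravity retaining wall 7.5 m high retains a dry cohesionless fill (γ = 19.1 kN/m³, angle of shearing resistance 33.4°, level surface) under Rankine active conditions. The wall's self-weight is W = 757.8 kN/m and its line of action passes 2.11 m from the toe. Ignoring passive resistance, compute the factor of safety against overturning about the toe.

K_a = tan²(45° − 33.4°/2) = 0.2899.
P_a = ½K_aγH² = 0.5×0.2899×19.1×7.5² = 155.7 kN/m, acting at H/3 = 2.500 m above the base.
Overturning moment M_o = P_a × H/3 = 155.7 × 2.500 = 389.4.
Resisting moment M_r = W × 2.11 = 757.8 × 2.11 = 1599.
FS_overturning = M_r/M_o = 1599/389.4 = 4.107.

4.11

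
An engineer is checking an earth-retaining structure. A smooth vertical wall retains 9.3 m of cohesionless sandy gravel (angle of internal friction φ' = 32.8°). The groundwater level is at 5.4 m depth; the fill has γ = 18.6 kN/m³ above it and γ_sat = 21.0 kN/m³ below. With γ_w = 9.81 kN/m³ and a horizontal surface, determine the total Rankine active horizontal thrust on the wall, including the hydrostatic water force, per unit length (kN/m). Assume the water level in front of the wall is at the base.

K_a = tan²(45° − φ/2) = 0.2973.
γ' = 21.0 − 9.81 = 11.19 kN/m³. Depth below WT = 3.9 m.
σ'_h at WT = K_a γ d_w = 29.86 kPa; at base = 29.86 + K_a γ' × 3.9 = 42.83 kPa.
P₁ (0–5.4 m) = ½×29.86×5.4 = 80.61. P₂ (5.4–9.3 m) = ½(29.86+42.83)×3.9 = 141.7.
P_w = ½ γ_w h₂² = 0.5×9.81×3.9² = 74.61. Total = 80.61+141.7+74.61 = 297.0 kN/m.

297 kN/m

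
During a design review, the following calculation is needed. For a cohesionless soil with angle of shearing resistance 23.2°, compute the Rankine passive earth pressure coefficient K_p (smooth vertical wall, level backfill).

K_p = (1 + sin φ)/(1 − sin φ) = tan²(45° + 23.2°/2) = 2.300.

2.30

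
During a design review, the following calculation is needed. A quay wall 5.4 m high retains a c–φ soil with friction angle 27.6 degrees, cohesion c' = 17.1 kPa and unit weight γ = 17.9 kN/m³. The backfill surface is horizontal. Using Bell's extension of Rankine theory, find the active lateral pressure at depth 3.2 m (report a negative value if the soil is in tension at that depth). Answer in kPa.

K_a = (1 − sin φ)/(1 + sin φ) = 0.3668.
σ_a = K_a γ z − 2c√K_a = 0.3668×17.9×3.2 − 2×17.1×0.6056 = 0.2968 kPa.

0.297 kPa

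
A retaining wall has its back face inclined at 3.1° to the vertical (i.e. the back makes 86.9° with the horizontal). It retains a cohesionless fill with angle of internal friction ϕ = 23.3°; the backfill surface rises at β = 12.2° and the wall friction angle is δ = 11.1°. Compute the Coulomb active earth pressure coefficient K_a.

K_a = sin²(α+φ) / [sin²α · sin(α−δ) · (1 + √{sin(φ+δ)sin(φ−β) / (sin(α−δ)sin(α+β))})²].
With α = 86.9°, φ = 23.3°, δ = 11.1°, β = 12.2°: K_a = 0.5097.

0.510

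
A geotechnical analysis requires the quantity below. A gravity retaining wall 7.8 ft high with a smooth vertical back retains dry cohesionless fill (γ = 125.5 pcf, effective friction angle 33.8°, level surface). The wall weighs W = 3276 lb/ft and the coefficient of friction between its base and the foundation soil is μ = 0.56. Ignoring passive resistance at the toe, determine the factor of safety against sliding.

K_a = tan²(45° − 33.8°/2) = 0.2851.
P_a = ½K_aγH² = 0.5×0.2851×125.5×7.8² = 1088 lb/ft, acting at H/3 = 2.600 ft above the base.
FS_sliding = μW / P_a = 0.56×3276 / 1088 = 1.685.

1.69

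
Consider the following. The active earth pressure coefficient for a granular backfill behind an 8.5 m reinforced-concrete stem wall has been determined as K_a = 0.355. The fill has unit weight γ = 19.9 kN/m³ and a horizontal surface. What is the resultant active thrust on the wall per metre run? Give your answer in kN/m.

P = ½ K_a γ H² = 0.5 × 0.355 × 19.9 × 8.5² = 255.2 kN/m.

255 kN/m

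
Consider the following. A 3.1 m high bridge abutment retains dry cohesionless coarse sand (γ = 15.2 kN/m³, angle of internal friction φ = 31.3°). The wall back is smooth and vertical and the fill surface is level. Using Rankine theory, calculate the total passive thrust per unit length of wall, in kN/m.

K_p = tan²(45° + φ/2) = 3.162.
P_p = ½ K_p γ H² = 0.5 × 3.162 × 15.2 × 3.1² = 231.0 kN/m.

231 kN/m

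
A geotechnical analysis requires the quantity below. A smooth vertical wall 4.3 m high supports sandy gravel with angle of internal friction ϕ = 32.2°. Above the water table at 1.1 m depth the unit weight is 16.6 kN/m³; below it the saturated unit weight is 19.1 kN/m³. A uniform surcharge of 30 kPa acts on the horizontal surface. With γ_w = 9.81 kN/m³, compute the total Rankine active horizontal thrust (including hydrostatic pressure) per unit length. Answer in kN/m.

K_a = tan²(45° − φ/2) = 0.3047.
γ' = 19.1 − 9.81 = 9.290 kN/m³. h₂ = H − d_w = 3.2 m.
σ'_h: at surface K_a·q = 9.142; at WT K_a(q+γd_w) = 14.71; at base K_a(q+γd_w+γ'h₂) = 23.77 kPa.
P₁ = ½(9.142+14.71)×1.1 = 13.12; P₂ = ½(14.71+23.77)×3.2 = 61.56; P_w = ½γ_w h₂² = 50.23.
Total = 13.12+61.56+50.23 = 124.9 kN/m.

125 kN/m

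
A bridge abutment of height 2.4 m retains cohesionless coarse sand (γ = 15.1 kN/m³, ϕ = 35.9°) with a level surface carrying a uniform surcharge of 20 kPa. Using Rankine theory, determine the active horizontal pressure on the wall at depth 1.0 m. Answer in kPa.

K_a = (1 − sin φ)/(1 + sin φ) = 0.2607.
σ_v = γz + q = 15.1 × 1.0 + 20 = 35.10 kPa.
σ_h = K_a σ_v = 0.2607 × 35.10 = 9.152 kPa.

9.15 kPa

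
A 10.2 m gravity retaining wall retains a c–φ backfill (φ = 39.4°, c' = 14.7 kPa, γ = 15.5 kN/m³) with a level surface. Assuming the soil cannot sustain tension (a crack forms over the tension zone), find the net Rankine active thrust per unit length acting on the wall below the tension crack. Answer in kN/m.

K_a = 0.2234; √K_a = 0.4727.
Tension-crack depth z_c = 2c/(γ√K_a) = 2×14.7/(15.5×0.4727) = 4.013 m.
σ_a at base = K_a γ H − 2c√K_a = 0.2234×15.5×10.2 − 2×14.7×0.4727 = 21.43 kPa.
P_a = ½ × 21.43 × (H − z_c) = 0.5×21.43×6.187 = 66.29 kN/m.

66.3 kN/m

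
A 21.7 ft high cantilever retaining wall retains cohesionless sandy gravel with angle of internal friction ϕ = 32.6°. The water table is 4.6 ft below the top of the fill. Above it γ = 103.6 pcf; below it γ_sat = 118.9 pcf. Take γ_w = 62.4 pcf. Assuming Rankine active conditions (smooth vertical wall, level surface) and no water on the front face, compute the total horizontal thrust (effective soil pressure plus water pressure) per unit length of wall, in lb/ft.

K_a = tan²(45° − φ/2) = 0.2997.
γ' = 118.9 − 62.4 = 56.50 pcf. Depth below WT = 17.1 ft.
σ'_h at WT = K_a γ d_w = 142.8 psf; at base = 142.8 + K_a γ' × 17.1 = 432.4 psf.
P₁ (0–4.6 ft) = ½×142.8×4.6 = 328.5. P₂ (4.6–21.7 ft) = ½(142.8+432.4)×17.1 = 4919.
P_w = ½ γ_w h₂² = 0.5×62.4×17.1² = 9123. Total = 328.5+4919+9123 = 14370 lb/ft.

14400 lb/ft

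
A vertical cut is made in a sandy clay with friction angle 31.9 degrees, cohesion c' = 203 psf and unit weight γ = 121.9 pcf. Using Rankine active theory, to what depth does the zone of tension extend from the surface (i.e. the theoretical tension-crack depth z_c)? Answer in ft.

6.00 ft

K_a = tan²(45° − 31.9°/2) = 0.3085; √K_a = 0.5555.
The active pressure is zero where K_a γ z = 2c√K_a, so z_c = 2c/(γ√K_a) = 2×203/(121.9×0.5555) = 5.996 ft.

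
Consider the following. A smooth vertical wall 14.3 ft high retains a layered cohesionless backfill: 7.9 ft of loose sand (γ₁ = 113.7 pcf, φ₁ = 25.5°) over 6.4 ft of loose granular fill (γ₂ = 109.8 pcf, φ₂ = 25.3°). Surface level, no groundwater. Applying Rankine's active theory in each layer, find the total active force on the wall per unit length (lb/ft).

4620 lb/ft

K_a1 = tan²(45°−25.5°/2) = 0.3981; K_a2 = tan²(45°−25.3°/2) = 0.4012.
Layer 1: σ at base = K_a1 γ₁ h₁ = 357.6 psf; P₁ = ½×357.6×7.9 = 1412.
Layer 2: σ_v at top = γ₁h₁ = 898.2; σ_h top = K_a2×898.2 = 360.4; σ_h base = K_a2×(898.2+109.8×6.4) = 642.3.
P₂ = ½(360.4+642.3)×6.4 = 3208. Total P_a = 1412+3208 = 4621 lb/ft.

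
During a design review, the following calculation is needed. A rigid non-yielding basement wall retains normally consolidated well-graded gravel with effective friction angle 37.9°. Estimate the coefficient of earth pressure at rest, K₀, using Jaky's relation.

0.386

K₀ = 1 − sin φ' = 1 − sin 37.9° = 0.3857.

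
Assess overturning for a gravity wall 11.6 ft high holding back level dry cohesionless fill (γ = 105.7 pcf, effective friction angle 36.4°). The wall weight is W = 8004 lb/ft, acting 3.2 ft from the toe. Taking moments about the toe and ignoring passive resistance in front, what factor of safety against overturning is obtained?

K_a = tan²(45° − 36.4°/2) = 0.2552.
P_a = ½K_aγH² = 0.5×0.2552×105.7×11.6² = 1815 lb/ft, acting at H/3 = 3.867 ft above the base.
Overturning moment M_o = P_a × H/3 = 1815 × 3.867 = 7016.
Resisting moment M_r = W × 3.2 = 8004 × 3.2 = 25610.
FS_overturning = M_r/M_o = 25610/7016 = 3.650.

3.65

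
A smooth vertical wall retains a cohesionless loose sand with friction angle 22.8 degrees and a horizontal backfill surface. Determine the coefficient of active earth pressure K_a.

K_a = tan²(45° − φ/2) = tan²(33.60°) = 0.4414.

0.441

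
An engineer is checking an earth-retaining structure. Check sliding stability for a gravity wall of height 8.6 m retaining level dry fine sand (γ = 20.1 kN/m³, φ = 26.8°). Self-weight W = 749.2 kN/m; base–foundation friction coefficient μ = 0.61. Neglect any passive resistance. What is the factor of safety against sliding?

1.62

K_a = tan²(45° − 26.8°/2) = 0.3785.
P_a = ½K_aγH² = 0.5×0.3785×20.1×8.6² = 281.3 kN/m, acting at H/3 = 2.867 m above the base.
FS_sliding = μW / P_a = 0.61×749.2 / 281.3 = 1.625.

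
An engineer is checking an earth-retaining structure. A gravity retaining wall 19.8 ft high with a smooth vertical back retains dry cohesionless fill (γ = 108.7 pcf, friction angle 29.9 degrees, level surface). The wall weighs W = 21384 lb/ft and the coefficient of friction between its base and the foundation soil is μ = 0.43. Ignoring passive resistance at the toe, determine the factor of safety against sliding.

K_a = tan²(45° − 29.9°/2) = 0.3347.
P_a = ½K_aγH² = 0.5×0.3347×108.7×19.8² = 7131 lb/ft, acting at H/3 = 6.600 ft above the base.
FS_sliding = μW / P_a = 0.43×21384 / 7131 = 1.289.

1.29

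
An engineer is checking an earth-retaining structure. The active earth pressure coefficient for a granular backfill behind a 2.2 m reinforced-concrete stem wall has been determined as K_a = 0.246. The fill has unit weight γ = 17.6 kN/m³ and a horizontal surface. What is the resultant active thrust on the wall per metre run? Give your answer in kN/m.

P = ½ K_a γ H² = 0.5 × 0.246 × 17.6 × 2.2² = 10.48 kN/m.

10.5 kN/m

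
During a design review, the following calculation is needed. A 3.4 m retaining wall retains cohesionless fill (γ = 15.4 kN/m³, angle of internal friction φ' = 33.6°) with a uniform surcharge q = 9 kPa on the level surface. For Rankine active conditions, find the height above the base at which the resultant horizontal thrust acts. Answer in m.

K_a = 0.2875.
Triangular part P₁ = ½K_aγH² = 25.59 at H/3 = 1.133 m; rectangular part P₂ = K_a q H = 8.798 at H/2 = 1.700 m.
ȳ = (P₁·1.133 + P₂·1.700)/(P₁+P₂) = 1.278 m.

1.28 m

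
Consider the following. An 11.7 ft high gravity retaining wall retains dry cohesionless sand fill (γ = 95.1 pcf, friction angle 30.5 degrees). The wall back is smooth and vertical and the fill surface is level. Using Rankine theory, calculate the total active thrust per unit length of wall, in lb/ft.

K_a = tan²(45° − φ/2) = 0.3267.
P_a = ½ K_a γ H² = 0.5 × 0.3267 × 95.1 × 11.7² = 2126 lb/ft.

2130 lb/ft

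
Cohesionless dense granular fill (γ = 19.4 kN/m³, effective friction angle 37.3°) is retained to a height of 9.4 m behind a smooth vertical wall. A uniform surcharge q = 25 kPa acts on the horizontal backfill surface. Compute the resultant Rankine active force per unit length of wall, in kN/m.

K_a = tan²(45° − φ/2) = 0.2453.
Soil triangle: ½ K_a γ H² = 0.5×0.2453×19.4×9.4² = 210.3 kN/m.
Surcharge rectangle: K_a q H = 0.2453×25×9.4 = 57.65 kN/m.
Total = 210.3 + 57.65 = 267.9 kN/m.

268 kN/m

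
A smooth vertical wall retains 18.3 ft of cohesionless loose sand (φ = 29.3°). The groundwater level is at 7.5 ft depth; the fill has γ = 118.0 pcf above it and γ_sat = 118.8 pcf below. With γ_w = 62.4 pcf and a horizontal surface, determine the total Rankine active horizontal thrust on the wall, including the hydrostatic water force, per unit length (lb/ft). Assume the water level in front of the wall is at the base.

K_a = tan²(45° − φ/2) = 0.3428.
γ' = 118.8 − 62.4 = 56.40 pcf. Depth below WT = 10.8 ft.
σ'_h at WT = K_a γ d_w = 303.4 psf; at base = 303.4 + K_a γ' × 10.8 = 512.2 psf.
P₁ (0–7.5 ft) = ½×303.4×7.5 = 1138. P₂ (7.5–18.3 ft) = ½(303.4+512.2)×10.8 = 4405.
P_w = ½ γ_w h₂² = 0.5×62.4×10.8² = 3639. Total = 1138+4405+3639 = 9181 lb/ft.

9180 lb/ft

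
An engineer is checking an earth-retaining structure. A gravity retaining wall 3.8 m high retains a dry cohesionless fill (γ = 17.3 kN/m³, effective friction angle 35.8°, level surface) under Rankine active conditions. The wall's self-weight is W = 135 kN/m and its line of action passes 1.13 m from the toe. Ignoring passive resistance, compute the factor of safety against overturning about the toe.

3.68

K_a = tan²(45° − 35.8°/2) = 0.2619.
P_a = ½K_aγH² = 0.5×0.2619×17.3×3.8² = 32.71 kN/m, acting at H/3 = 1.267 m above the base.
Overturning moment M_o = P_a × H/3 = 32.71 × 1.267 = 41.43.
Resisting moment M_r = W × 1.13 = 135 × 1.13 = 152.5.
FS_overturning = M_r/M_o = 152.5/41.43 = 3.682.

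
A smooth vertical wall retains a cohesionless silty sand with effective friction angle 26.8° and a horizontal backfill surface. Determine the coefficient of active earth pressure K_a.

0.378

K_a = (1 − sin φ)/(1 + sin φ) = (1 − sin 26.8°)/(1 + sin 26.8°) = 0.3785.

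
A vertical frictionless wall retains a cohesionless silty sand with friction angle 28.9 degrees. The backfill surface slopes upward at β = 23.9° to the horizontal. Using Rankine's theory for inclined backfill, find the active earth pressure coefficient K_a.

K_a = cos β · (cos β − √(cos²β − cos²φ)) / (cos β + √(cos²β − cos²φ)).
cos β = 0.9143, cos φ = 0.8755, √(cos²β − cos²φ) = 0.2635.
K_a = 0.9143 × (0.9143 − 0.2635)/(0.9143 + 0.2635) = 0.5052.

0.505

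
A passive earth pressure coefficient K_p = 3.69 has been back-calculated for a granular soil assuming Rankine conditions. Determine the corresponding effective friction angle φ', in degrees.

35.0°

K_p = (1+sin φ)/(1−sin φ) ⇒ sin φ = (K_p − 1)/(K_p + 1) = 0.5736.
φ = arcsin(0.5736) = 35.00°.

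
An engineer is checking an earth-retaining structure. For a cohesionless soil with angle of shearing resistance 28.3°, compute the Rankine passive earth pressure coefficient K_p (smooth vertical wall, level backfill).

2.80

K_p = (1 + sin φ)/(1 − sin φ) = tan²(45° + 28.3°/2) = 2.803.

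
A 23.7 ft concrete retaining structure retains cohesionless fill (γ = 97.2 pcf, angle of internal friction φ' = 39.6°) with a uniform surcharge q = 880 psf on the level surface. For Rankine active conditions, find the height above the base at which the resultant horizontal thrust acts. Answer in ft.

9.61 ft

K_a = 0.2214.
Triangular part P₁ = ½K_aγH² = 6045 at H/3 = 7.900 ft; rectangular part P₂ = K_a q H = 4618 at H/2 = 11.85 ft.
ȳ = (P₁·7.900 + P₂·11.85)/(P₁+P₂) = 9.611 ft.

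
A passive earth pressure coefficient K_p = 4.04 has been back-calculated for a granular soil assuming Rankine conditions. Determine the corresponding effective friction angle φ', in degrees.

37.1°

K_p = (1+sin φ)/(1−sin φ) ⇒ sin φ = (K_p − 1)/(K_p + 1) = 0.6032.
φ = arcsin(0.6032) = 37.10°.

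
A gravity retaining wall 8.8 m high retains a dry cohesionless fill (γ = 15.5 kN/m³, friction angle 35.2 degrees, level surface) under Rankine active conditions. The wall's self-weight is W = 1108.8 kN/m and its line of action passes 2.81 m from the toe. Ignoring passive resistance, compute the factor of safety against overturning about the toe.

6.59

K_a = tan²(45° − 35.2°/2) = 0.2687.
P_a = ½K_aγH² = 0.5×0.2687×15.5×8.8² = 161.3 kN/m, acting at H/3 = 2.933 m above the base.
Overturning moment M_o = P_a × H/3 = 161.3 × 2.933 = 473.0.
Resisting moment M_r = W × 2.81 = 1108.8 × 2.81 = 3116.
FS_overturning = M_r/M_o = 3116/473.0 = 6.587.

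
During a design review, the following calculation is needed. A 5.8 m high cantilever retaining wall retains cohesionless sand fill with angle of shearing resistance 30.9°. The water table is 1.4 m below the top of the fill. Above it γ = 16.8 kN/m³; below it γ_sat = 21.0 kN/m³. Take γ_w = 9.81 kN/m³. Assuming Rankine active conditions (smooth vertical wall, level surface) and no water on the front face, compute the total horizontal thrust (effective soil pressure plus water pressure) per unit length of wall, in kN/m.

168 kN/m

K_a = tan²(45° − φ/2) = 0.3214.
γ' = 21.0 − 9.81 = 11.19 kN/m³. Depth below WT = 4.4 m.
σ'_h at WT = K_a γ d_w = 7.559 kPa; at base = 7.559 + K_a γ' × 4.4 = 23.38 kPa.
P₁ (0–1.4 m) = ½×7.559×1.4 = 5.292. P₂ (1.4–5.8 m) = ½(7.559+23.38)×4.4 = 68.08.
P_w = ½ γ_w h₂² = 0.5×9.81×4.4² = 94.96. Total = 5.292+68.08+94.96 = 168.3 kN/m.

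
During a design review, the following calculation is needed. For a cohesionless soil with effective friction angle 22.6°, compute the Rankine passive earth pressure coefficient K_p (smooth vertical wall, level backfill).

2.25

K_p = (1 + sin φ)/(1 − sin φ) = tan²(45° + 22.6°/2) = 2.248.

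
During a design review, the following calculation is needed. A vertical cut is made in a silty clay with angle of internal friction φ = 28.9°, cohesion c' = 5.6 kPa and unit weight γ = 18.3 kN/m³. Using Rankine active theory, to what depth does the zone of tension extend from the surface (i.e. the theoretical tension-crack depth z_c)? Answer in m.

1.04 m

K_a = tan²(45° − 28.9°/2) = 0.3484; √K_a = 0.5902.
The active pressure is zero where K_a γ z = 2c√K_a, so z_c = 2c/(γ√K_a) = 2×5.6/(18.3×0.5902) = 1.037 m.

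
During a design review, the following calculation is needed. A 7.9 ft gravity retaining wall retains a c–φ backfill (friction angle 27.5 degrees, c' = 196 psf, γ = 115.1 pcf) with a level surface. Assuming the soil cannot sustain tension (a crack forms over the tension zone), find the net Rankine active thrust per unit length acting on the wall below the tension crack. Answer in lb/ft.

K_a = 0.3682; √K_a = 0.6068.
Tension-crack depth z_c = 2c/(γ√K_a) = 2×196/(115.1×0.6068) = 5.612 ft.
σ_a at base = K_a γ H − 2c√K_a = 0.3682×115.1×7.9 − 2×196×0.6068 = 96.95 psf.
P_a = ½ × 96.95 × (H − z_c) = 0.5×96.95×2.288 = 110.9 lb/ft.

111 lb/ft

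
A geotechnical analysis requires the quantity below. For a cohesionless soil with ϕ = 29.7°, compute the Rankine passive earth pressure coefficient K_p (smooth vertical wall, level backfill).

K_p = (1 + sin φ)/(1 − sin φ) = tan²(45° + 29.7°/2) = 2.964.

2.96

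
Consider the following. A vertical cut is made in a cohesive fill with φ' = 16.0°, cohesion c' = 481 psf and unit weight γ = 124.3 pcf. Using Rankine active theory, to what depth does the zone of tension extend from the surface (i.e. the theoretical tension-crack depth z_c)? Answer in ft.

10.3 ft

K_a = tan²(45° − 16.0°/2) = 0.5678; √K_a = 0.7536.
The active pressure is zero where K_a γ z = 2c√K_a, so z_c = 2c/(γ√K_a) = 2×481/(124.3×0.7536) = 10.27 ft.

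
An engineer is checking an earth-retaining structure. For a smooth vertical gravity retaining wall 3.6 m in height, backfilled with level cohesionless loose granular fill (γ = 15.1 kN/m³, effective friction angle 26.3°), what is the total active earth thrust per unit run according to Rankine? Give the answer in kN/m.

K_a = tan²(45° − φ/2) = 0.3859.
P_a = ½ K_a γ H² = 0.5 × 0.3859 × 15.1 × 3.6² = 37.76 kN/m.

37.8 kN/m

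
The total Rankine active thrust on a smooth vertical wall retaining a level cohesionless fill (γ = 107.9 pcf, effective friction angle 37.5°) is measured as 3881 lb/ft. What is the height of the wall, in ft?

K_a = 0.2432. P_a = ½ K_a γ H² ⇒ H = √(2P_a/(K_a γ)).
H = √(2×3881/(0.2432×107.9)) = 17.20 ft.

17.2 ft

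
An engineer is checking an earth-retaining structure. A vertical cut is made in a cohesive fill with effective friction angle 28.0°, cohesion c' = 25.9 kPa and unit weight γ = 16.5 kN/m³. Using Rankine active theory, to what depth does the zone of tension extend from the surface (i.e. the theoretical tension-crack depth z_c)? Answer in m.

5.22 m

K_a = tan²(45° − 28.0°/2) = 0.3610; √K_a = 0.6009.
The active pressure is zero where K_a γ z = 2c√K_a, so z_c = 2c/(γ√K_a) = 2×25.9/(16.5×0.6009) = 5.225 m.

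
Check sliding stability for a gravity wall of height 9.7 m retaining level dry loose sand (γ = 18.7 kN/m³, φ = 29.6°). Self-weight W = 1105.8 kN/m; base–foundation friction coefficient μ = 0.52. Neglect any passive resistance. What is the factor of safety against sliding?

K_a = tan²(45° − 29.6°/2) = 0.3387.
P_a = ½K_aγH² = 0.5×0.3387×18.7×9.7² = 298.0 kN/m, acting at H/3 = 3.233 m above the base.
FS_sliding = μW / P_a = 0.52×1105.8 / 298.0 = 1.930.

1.93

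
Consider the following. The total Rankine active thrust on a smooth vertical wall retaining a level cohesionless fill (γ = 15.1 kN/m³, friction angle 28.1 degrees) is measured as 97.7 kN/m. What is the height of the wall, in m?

6.00 m

K_a = 0.3596. P_a = ½ K_a γ H² ⇒ H = √(2P_a/(K_a γ)).
H = √(2×97.7/(0.3596×15.1)) = 5.999 m.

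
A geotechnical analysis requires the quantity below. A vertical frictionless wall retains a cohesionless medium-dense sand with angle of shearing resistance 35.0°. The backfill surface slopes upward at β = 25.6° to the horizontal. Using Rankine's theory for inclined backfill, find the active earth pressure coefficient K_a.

0.370

K_a = cos β · (cos β − √(cos²β − cos²φ)) / (cos β + √(cos²β − cos²φ)).
cos β = 0.9018, cos φ = 0.8192, √(cos²β − cos²φ) = 0.3772.
K_a = 0.9018 × (0.9018 − 0.3772)/(0.9018 + 0.3772) = 0.3699.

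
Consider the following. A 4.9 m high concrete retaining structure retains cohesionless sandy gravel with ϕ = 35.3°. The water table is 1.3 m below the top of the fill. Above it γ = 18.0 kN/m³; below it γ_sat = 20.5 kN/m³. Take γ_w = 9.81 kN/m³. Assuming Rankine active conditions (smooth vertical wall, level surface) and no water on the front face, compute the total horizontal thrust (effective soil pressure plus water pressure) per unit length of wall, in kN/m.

109 kN/m

K_a = tan²(45° − φ/2) = 0.2675.
γ' = 20.5 − 9.81 = 10.69 kN/m³. Depth below WT = 3.6 m.
σ'_h at WT = K_a γ d_w = 6.260 kPa; at base = 6.260 + K_a γ' × 3.6 = 16.56 kPa.
P₁ (0–1.3 m) = ½×6.260×1.3 = 4.069. P₂ (1.3–4.9 m) = ½(6.260+16.56)×3.6 = 41.07.
P_w = ½ γ_w h₂² = 0.5×9.81×3.6² = 63.57. Total = 4.069+41.07+63.57 = 108.7 kN/m.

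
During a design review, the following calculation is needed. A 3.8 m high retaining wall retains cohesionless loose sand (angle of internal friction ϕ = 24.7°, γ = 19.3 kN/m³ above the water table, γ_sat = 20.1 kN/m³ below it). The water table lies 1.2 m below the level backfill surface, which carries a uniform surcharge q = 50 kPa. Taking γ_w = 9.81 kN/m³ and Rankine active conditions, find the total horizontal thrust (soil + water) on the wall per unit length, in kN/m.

K_a = tan²(45° − φ/2) = 0.4106.
γ' = 20.1 − 9.81 = 10.29 kN/m³. h₂ = H − d_w = 2.6 m.
σ'_h: at surface K_a·q = 20.53; at WT K_a(q+γd_w) = 30.04; at base K_a(q+γd_w+γ'h₂) = 41.02 kPa.
P₁ = ½(20.53+30.04)×1.2 = 30.34; P₂ = ½(30.04+41.02)×2.6 = 92.38; P_w = ½γ_w h₂² = 33.16.
Total = 30.34+92.38+33.16 = 155.9 kN/m.

156 kN/m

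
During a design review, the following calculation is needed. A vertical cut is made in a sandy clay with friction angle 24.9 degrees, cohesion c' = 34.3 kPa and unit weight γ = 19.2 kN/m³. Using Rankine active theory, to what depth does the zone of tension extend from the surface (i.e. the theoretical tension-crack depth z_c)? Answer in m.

K_a = tan²(45° − 24.9°/2) = 0.4074; √K_a = 0.6383.
The active pressure is zero where K_a γ z = 2c√K_a, so z_c = 2c/(γ√K_a) = 2×34.3/(19.2×0.6383) = 5.598 m.

5.60 m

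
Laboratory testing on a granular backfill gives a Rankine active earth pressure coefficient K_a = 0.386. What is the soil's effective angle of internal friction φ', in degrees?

K_a = tan²(45° − φ/2) ⇒ 45° − φ/2 = arctan(√0.386) = 31.85°.
φ = 2(45° − 31.85°) = 26.30°.

26.3°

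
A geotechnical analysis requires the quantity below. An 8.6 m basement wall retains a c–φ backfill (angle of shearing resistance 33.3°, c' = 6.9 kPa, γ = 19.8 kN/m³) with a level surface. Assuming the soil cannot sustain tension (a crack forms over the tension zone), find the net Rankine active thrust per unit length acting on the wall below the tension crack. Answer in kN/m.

154 kN/m

K_a = 0.2911; √K_a = 0.5396.
Tension-crack depth z_c = 2c/(γ√K_a) = 2×6.9/(19.8×0.5396) = 1.292 m.
σ_a at base = K_a γ H − 2c√K_a = 0.2911×19.8×8.6 − 2×6.9×0.5396 = 42.13 kPa.
P_a = ½ × 42.13 × (H − z_c) = 0.5×42.13×7.308 = 153.9 kN/m.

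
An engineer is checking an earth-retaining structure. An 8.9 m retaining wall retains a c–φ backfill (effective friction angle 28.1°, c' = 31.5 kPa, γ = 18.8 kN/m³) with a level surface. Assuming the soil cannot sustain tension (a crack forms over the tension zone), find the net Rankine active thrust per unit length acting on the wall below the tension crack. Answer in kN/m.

37.1 kN/m

K_a = 0.3596; √K_a = 0.5997.
Tension-crack depth z_c = 2c/(γ√K_a) = 2×31.5/(18.8×0.5997) = 5.588 m.
σ_a at base = K_a γ H − 2c√K_a = 0.3596×18.8×8.9 − 2×31.5×0.5997 = 22.39 kPa.
P_a = ½ × 22.39 × (H − z_c) = 0.5×22.39×3.312 = 37.08 kN/m.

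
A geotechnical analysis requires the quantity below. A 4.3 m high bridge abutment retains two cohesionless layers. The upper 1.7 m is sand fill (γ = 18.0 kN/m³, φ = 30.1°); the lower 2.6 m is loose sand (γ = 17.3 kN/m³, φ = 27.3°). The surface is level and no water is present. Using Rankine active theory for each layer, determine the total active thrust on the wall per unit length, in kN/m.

K_a1 = tan²(45°−30.1°/2) = 0.3320; K_a2 = tan²(45°−27.3°/2) = 0.3711.
Layer 1: σ at base = K_a1 γ₁ h₁ = 10.16 kPa; P₁ = ½×10.16×1.7 = 8.635.
Layer 2: σ_v at top = γ₁h₁ = 30.60; σ_h top = K_a2×30.60 = 11.36; σ_h base = K_a2×(30.60+17.3×2.6) = 28.05.
P₂ = ½(11.36+28.05)×2.6 = 51.23. Total P_a = 8.635+51.23 = 59.86 kN/m.

59.9 kN/m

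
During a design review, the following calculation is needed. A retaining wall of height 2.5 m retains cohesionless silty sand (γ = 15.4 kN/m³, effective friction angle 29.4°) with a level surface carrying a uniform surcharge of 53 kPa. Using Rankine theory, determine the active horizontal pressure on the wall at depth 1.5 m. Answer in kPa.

K_a = (1 − sin φ)/(1 + sin φ) = 0.3415.
σ_v = γz + q = 15.4 × 1.5 + 53 = 76.10 kPa.
σ_h = K_a σ_v = 0.3415 × 76.10 = 25.99 kPa.

26.0 kPa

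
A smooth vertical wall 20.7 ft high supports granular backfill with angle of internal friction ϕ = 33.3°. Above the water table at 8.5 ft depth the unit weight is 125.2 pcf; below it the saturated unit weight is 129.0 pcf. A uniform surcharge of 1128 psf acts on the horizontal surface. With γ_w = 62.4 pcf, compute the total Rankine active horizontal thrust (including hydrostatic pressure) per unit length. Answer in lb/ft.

K_a = tan²(45° − φ/2) = 0.2911.
γ' = 129.0 − 62.4 = 66.60 pcf. h₂ = H − d_w = 12.2 ft.
σ'_h: at surface K_a·q = 328.4; at WT K_a(q+γd_w) = 638.2; at base K_a(q+γd_w+γ'h₂) = 874.8 psf.
P₁ = ½(328.4+638.2)×8.5 = 4108; P₂ = ½(638.2+874.8)×12.2 = 9229; P_w = ½γ_w h₂² = 4644.
Total = 4108+9229+4644 = 17980 lb/ft.

18000 lb/ft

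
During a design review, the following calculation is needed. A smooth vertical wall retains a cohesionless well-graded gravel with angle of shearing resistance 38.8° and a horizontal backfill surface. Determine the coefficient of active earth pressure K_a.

0.230

K_a = (1 − sin φ)/(1 + sin φ) = (1 − sin 38.8°)/(1 + sin 38.8°) = 0.2296.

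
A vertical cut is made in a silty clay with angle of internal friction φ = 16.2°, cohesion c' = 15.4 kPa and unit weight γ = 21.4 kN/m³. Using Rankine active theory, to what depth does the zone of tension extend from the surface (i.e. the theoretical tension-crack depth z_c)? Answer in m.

1.92 m

K_a = tan²(45° − 16.2°/2) = 0.5637; √K_a = 0.7508.
The active pressure is zero where K_a γ z = 2c√K_a, so z_c = 2c/(γ√K_a) = 2×15.4/(21.4×0.7508) = 1.917 m.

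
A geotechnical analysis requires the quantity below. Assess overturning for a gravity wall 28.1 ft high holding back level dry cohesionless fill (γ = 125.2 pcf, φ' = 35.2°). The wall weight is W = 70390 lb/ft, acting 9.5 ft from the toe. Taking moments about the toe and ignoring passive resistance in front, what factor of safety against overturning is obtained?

5.38

K_a = tan²(45° − 35.2°/2) = 0.2687.
P_a = ½K_aγH² = 0.5×0.2687×125.2×28.1² = 13280 lb/ft, acting at H/3 = 9.367 ft above the base.
Overturning moment M_o = P_a × H/3 = 13280 × 9.367 = 124400.
Resisting moment M_r = W × 9.5 = 70390 × 9.5 = 668700.
FS_overturning = M_r/M_o = 668700/124400 = 5.375.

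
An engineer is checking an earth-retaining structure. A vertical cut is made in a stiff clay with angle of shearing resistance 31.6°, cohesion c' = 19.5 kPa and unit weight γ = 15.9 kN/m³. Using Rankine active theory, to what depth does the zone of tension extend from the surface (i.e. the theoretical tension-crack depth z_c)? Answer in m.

4.39 m

K_a = tan²(45° − 31.6°/2) = 0.3123; √K_a = 0.5589.
The active pressure is zero where K_a γ z = 2c√K_a, so z_c = 2c/(γ√K_a) = 2×19.5/(15.9×0.5589) = 4.389 m.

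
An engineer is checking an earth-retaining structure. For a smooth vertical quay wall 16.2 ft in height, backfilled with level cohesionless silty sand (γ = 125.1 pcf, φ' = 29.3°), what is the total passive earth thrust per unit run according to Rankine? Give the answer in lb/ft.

K_p = tan²(45° + φ/2) = 2.917.
P_p = ½ K_p γ H² = 0.5 × 2.917 × 125.1 × 16.2² = 47880 lb/ft.

47900 lb/ft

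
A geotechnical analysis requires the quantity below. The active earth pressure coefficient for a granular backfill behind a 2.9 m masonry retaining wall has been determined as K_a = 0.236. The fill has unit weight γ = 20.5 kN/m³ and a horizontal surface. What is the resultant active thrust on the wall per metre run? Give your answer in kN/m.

20.3 kN/m

P = ½ K_a γ H² = 0.5 × 0.236 × 20.5 × 2.9² = 20.34 kN/m.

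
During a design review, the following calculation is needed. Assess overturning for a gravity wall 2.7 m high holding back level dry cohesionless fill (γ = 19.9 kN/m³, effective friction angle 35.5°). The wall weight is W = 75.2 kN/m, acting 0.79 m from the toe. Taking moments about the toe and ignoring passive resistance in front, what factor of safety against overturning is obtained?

K_a = tan²(45° − 35.5°/2) = 0.2653.
P_a = ½K_aγH² = 0.5×0.2653×19.9×2.7² = 19.24 kN/m, acting at H/3 = 0.9000 m above the base.
Overturning moment M_o = P_a × H/3 = 19.24 × 0.9000 = 17.32.
Resisting moment M_r = W × 0.79 = 75.2 × 0.79 = 59.41.
FS_overturning = M_r/M_o = 59.41/17.32 = 3.431.

3.43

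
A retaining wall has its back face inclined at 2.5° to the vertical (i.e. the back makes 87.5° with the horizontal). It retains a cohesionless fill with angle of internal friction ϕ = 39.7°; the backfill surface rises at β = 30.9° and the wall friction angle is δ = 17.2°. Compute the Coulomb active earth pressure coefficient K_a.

K_a = sin²(α+φ) / [sin²α · sin(α−δ) · (1 + √{sin(φ+δ)sin(φ−β) / (sin(α−δ)sin(α+β))})²].
With α = 87.5°, φ = 39.7°, δ = 17.2°, β = 30.9°: K_a = 0.3478.

0.348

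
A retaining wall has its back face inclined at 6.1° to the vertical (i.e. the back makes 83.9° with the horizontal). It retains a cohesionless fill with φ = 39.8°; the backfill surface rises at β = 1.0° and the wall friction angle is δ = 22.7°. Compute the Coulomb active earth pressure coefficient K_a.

K_a = sin²(α+φ) / [sin²α · sin(α−δ) · (1 + √{sin(φ+δ)sin(φ−β) / (sin(α−δ)sin(α+β))})²].
With α = 83.9°, φ = 39.8°, δ = 22.7°, β = 1.0°: K_a = 0.2471.

0.247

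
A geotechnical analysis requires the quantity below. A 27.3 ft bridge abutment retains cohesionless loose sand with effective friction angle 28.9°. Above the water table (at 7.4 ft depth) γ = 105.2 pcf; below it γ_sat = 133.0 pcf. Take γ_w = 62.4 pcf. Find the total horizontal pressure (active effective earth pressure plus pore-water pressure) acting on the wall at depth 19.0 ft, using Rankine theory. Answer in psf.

1280 psf

K_a = (1 − sin φ)/(1 + sin φ) = 0.3484.
γ' = 133.0 − 62.4 = 70.60 pcf.
Effective vertical stress at 19.0 ft: σ'_v = 105.2×7.4 + 70.60×11.6 = 1597 psf.
σ'_h = K_a σ'_v = 0.3484 × 1597 = 556.5 psf; u = γ_w × 11.6 = 723.8 psf.
Total σ_h = 556.5 + 723.8 = 1280 psf.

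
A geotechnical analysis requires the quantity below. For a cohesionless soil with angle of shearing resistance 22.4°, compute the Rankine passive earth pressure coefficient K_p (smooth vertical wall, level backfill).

2.23

K_p = (1 + sin φ)/(1 − sin φ) = tan²(45° + 22.4°/2) = 2.231.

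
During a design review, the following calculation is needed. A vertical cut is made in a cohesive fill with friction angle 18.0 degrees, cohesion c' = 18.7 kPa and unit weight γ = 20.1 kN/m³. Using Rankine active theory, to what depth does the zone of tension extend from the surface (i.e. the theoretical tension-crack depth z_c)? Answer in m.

K_a = tan²(45° − 18.0°/2) = 0.5279; √K_a = 0.7265.
The active pressure is zero where K_a γ z = 2c√K_a, so z_c = 2c/(γ√K_a) = 2×18.7/(20.1×0.7265) = 2.561 m.

2.56 m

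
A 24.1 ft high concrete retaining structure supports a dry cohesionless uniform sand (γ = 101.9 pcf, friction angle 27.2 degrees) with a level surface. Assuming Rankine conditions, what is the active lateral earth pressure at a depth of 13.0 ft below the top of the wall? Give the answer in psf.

494 psf

K_a = (1 − sin φ)/(1 + sin φ) = 0.3726.
σ_h = K_a γ z = 0.3726 × 101.9 × 13.0 = 493.6 psf.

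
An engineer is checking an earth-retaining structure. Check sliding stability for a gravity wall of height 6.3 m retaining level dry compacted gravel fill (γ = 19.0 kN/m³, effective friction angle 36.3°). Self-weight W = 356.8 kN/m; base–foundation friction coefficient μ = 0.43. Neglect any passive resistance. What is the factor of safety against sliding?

K_a = tan²(45° − 36.3°/2) = 0.2563.
P_a = ½K_aγH² = 0.5×0.2563×19.0×6.3² = 96.63 kN/m, acting at H/3 = 2.100 m above the base.
FS_sliding = μW / P_a = 0.43×356.8 / 96.63 = 1.588.

1.59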